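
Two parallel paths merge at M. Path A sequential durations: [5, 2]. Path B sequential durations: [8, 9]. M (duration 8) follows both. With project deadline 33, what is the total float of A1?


Forward pass: ES(A1) = sum of predecessors on chain A = 0
EF = ES + duration = 0 + 5 = 5
Backward pass: LF(M) = deadline = 33; LS(M) = 33 - 8 = 25
LF(A1) = LS(M) - sum(successors on chain A) = 25 - 2 = 23
LS = LF - duration = 23 - 5 = 18
Total float = LS - ES = 18 - 0 = 18

18


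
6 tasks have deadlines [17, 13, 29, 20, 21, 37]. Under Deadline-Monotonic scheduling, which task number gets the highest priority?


Sort tasks by relative deadline (ascending):
  Task 2: deadline = 13
  Task 1: deadline = 17
  Task 4: deadline = 20
  Task 5: deadline = 21
  Task 3: deadline = 29
  Task 6: deadline = 37
Priority order (highest first): [2, 1, 4, 5, 3, 6]
Highest priority task = 2

2


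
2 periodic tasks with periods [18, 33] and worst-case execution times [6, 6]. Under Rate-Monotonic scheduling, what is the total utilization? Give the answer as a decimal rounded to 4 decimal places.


Compute individual utilizations (exact fractions):
  Task 1: C/T = 6/18 = 1/3 (approx. 0.3333)
  Task 2: C/T = 6/33 = 2/11 (approx. 0.1818)
Total utilization U = 1/3 + 2/11 = 17/33
Rounded to 4 decimal places: U = 0.5152
RM (Liu & Layland) bound for 2 tasks = 0.828427; compare with U = 17/33 (approx. 0.515152)
U <= bound, so schedulable by RM sufficient condition.

0.5152


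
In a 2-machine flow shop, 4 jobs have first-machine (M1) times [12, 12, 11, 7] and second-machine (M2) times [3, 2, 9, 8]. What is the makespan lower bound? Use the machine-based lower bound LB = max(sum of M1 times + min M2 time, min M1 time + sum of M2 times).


LB1 = sum(M1 times) + min(M2 times) = 42 + 2 = 44
LB2 = min(M1 times) + sum(M2 times) = 7 + 22 = 29
Lower bound = max(LB1, LB2) = max(44, 29) = 44

44


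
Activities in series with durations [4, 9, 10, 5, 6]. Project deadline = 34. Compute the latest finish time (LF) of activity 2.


LF(activity 2) = deadline - sum of successor durations
Successors: activities 3 through 5 with durations [10, 5, 6]
Sum of successor durations = 21
LF = 34 - 21 = 13

13


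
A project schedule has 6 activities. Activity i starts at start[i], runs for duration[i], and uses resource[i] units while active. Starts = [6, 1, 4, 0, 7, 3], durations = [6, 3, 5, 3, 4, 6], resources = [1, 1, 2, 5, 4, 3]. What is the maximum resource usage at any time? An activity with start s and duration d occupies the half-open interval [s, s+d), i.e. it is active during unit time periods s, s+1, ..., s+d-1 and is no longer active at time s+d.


Each activity i is active on [start_i, start_i + duration_i).
Compute total resource usage per time slot:
  t=0: active resources = [5], total = 5
  t=1: active resources = [1, 5], total = 6
  t=2: active resources = [1, 5], total = 6
  t=3: active resources = [1, 3], total = 4
  t=4: active resources = [2, 3], total = 5
  t=5: active resources = [2, 3], total = 5
  t=6: active resources = [1, 2, 3], total = 6
  t=7: active resources = [1, 2, 4, 3], total = 10
  t=8: active resources = [1, 2, 4, 3], total = 10
  t=9: active resources = [1, 4], total = 5
  t=10: active resources = [1, 4], total = 5
  t=11: active resources = [1], total = 1
Peak resource demand = 10

10


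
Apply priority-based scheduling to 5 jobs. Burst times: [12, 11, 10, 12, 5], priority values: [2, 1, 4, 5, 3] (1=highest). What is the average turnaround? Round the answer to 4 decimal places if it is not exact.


Sort by priority (ascending = highest first):
Order: [(1, 11), (2, 12), (3, 5), (4, 10), (5, 12)]
Completion times:
  Priority 1, burst=11, C=11
  Priority 2, burst=12, C=23
  Priority 3, burst=5, C=28
  Priority 4, burst=10, C=38
  Priority 5, burst=12, C=50
Average turnaround = 150/5 = 30.0

30.0


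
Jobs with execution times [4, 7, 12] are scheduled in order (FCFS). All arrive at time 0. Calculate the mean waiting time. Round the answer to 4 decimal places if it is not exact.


FCFS order (as given): [4, 7, 12]
Waiting times:
  Job 1: wait = 0
  Job 2: wait = 4
  Job 3: wait = 11
Sum of waiting times = 15
Average waiting time = 15/3 = 5.0

5.0


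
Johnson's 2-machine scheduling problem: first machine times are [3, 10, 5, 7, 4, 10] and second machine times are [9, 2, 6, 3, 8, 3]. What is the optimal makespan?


Apply Johnson's rule:
  Group 1 (a <= b): [(1, 3, 9), (5, 4, 8), (3, 5, 6)]
  Group 2 (a > b): [(4, 7, 3), (6, 10, 3), (2, 10, 2)]
Optimal job order: [1, 5, 3, 4, 6, 2]
Schedule:
  Job 1: M1 done at 3, M2 done at 12
  Job 5: M1 done at 7, M2 done at 20
  Job 3: M1 done at 12, M2 done at 26
  Job 4: M1 done at 19, M2 done at 29
  Job 6: M1 done at 29, M2 done at 32
  Job 2: M1 done at 39, M2 done at 41
Makespan = 41

41


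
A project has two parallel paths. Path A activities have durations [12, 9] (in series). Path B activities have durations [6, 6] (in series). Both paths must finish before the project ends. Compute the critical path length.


Path A total = 12 + 9 = 21
Path B total = 6 + 6 = 12
Critical path = longest path = max(21, 12) = 21

21


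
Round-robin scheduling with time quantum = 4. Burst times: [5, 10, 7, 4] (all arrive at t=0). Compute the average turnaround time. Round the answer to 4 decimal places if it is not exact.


Time quantum = 4
Execution trace:
  J1 runs 4 units, time = 4
  J2 runs 4 units, time = 8
  J3 runs 4 units, time = 12
  J4 runs 4 units, time = 16
  J1 runs 1 units, time = 17
  J2 runs 4 units, time = 21
  J3 runs 3 units, time = 24
  J2 runs 2 units, time = 26
Finish times: [17, 26, 24, 16]
Average turnaround = 83/4 = 20.75

20.75


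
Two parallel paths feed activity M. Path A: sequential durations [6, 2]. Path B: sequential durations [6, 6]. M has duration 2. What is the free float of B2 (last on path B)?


ES(B2) = sum of predecessors on chain B = 6
EF(B2) = ES + duration = 6 + 6 = 12
Successor of B2 is M. ES(M) = max(sum(A), sum(B)) = max(8, 12) = 12
Free float = ES(successor) - EF(current) = 12 - 12 = 0

0


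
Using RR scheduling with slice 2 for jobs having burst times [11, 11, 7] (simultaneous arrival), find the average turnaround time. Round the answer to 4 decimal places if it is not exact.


Time quantum = 2
Execution trace:
  J1 runs 2 units, time = 2
  J2 runs 2 units, time = 4
  J3 runs 2 units, time = 6
  J1 runs 2 units, time = 8
  J2 runs 2 units, time = 10
  J3 runs 2 units, time = 12
  J1 runs 2 units, time = 14
  J2 runs 2 units, time = 16
  J3 runs 2 units, time = 18
  J1 runs 2 units, time = 20
  J2 runs 2 units, time = 22
  J3 runs 1 units, time = 23
  J1 runs 2 units, time = 25
  J2 runs 2 units, time = 27
  J1 runs 1 units, time = 28
  J2 runs 1 units, time = 29
Finish times: [28, 29, 23]
Average turnaround = 80/3 = 26.6667

26.6667


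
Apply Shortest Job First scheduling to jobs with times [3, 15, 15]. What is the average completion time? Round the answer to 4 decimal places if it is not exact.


SJF order (ascending): [3, 15, 15]
Completion times:
  Job 1: burst=3, C=3
  Job 2: burst=15, C=18
  Job 3: burst=15, C=33
Average completion = 54/3 = 18.0

18.0


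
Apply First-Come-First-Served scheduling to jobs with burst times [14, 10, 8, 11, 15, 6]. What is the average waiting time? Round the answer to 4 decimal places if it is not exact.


FCFS order (as given): [14, 10, 8, 11, 15, 6]
Waiting times:
  Job 1: wait = 0
  Job 2: wait = 14
  Job 3: wait = 24
  Job 4: wait = 32
  Job 5: wait = 43
  Job 6: wait = 58
Sum of waiting times = 171
Average waiting time = 171/6 = 28.5

28.5


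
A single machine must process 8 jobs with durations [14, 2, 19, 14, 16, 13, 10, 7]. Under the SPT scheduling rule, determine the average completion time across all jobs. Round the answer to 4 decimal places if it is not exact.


Sort jobs by processing time (SPT order): [2, 7, 10, 13, 14, 14, 16, 19]
Compute completion times sequentially:
  Job 1: processing = 2, completes at 2
  Job 2: processing = 7, completes at 9
  Job 3: processing = 10, completes at 19
  Job 4: processing = 13, completes at 32
  Job 5: processing = 14, completes at 46
  Job 6: processing = 14, completes at 60
  Job 7: processing = 16, completes at 76
  Job 8: processing = 19, completes at 95
Sum of completion times = 339
Average completion time = 339/8 = 42.375

42.375


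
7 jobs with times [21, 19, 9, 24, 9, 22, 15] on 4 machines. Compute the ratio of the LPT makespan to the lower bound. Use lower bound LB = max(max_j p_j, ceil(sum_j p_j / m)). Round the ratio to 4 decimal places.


LPT order: [24, 22, 21, 19, 15, 9, 9]
Machine loads after assignment: [24, 31, 30, 34]
LPT makespan = 34
Lower bound = max(max_job, ceil(total/4)) = max(24, 30) = 30
Ratio = 34 / 30 = 1.1333

1.1333


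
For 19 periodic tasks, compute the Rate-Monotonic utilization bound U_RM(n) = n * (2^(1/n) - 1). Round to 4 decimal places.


Compute 2^(1/19) = 1.0371550444
Subtract 1: 1.0371550444 - 1 = 0.0371550444
Multiply by n: 19 * 0.0371550444 = 0.7059458436
Round to 4 dp: 0.7059

0.7059


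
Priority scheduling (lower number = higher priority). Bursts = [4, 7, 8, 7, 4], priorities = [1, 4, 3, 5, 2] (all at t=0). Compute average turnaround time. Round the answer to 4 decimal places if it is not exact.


Sort by priority (ascending = highest first):
Order: [(1, 4), (2, 4), (3, 8), (4, 7), (5, 7)]
Completion times:
  Priority 1, burst=4, C=4
  Priority 2, burst=4, C=8
  Priority 3, burst=8, C=16
  Priority 4, burst=7, C=23
  Priority 5, burst=7, C=30
Average turnaround = 81/5 = 16.2

16.2


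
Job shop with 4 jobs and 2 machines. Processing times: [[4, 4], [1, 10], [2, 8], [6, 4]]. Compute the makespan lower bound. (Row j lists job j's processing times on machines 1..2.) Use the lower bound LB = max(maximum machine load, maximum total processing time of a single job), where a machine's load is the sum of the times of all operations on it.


Machine loads:
  Machine 1: 4 + 1 + 2 + 6 = 13
  Machine 2: 4 + 10 + 8 + 4 = 26
Max machine load = 26
Job totals:
  Job 1: 8
  Job 2: 11
  Job 3: 10
  Job 4: 10
Max job total = 11
Lower bound = max(26, 11) = 26

26


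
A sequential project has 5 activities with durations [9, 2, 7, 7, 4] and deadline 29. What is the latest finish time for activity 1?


LF(activity 1) = deadline - sum of successor durations
Successors: activities 2 through 5 with durations [2, 7, 7, 4]
Sum of successor durations = 20
LF = 29 - 20 = 9

9


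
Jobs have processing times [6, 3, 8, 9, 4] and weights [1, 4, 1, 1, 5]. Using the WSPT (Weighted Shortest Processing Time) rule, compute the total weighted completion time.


Compute p/w ratios and sort ascending (WSPT): [(3, 4), (4, 5), (6, 1), (8, 1), (9, 1)]
Compute weighted completion times:
  Job (p=3,w=4): C=3, w*C=4*3=12
  Job (p=4,w=5): C=7, w*C=5*7=35
  Job (p=6,w=1): C=13, w*C=1*13=13
  Job (p=8,w=1): C=21, w*C=1*21=21
  Job (p=9,w=1): C=30, w*C=1*30=30
Total weighted completion time = 111

111


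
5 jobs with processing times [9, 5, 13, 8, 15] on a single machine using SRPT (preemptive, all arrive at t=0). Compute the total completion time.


Since all jobs arrive at t=0, SRPT equals SPT ordering.
SPT order: [5, 8, 9, 13, 15]
Completion times:
  Job 1: p=5, C=5
  Job 2: p=8, C=13
  Job 3: p=9, C=22
  Job 4: p=13, C=35
  Job 5: p=15, C=50
Total completion time = 5 + 13 + 22 + 35 + 50 = 125

125


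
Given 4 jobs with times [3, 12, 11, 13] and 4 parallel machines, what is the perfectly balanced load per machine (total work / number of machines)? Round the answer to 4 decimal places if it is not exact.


Total processing time = 3 + 12 + 11 + 13 = 39
Number of machines = 4
Ideal balanced load = 39 / 4 = 9.75

9.75


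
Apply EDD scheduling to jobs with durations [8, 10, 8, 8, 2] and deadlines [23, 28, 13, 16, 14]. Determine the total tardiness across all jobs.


Sort by due date (EDD order): [(8, 13), (2, 14), (8, 16), (8, 23), (10, 28)]
Compute completion times and tardiness:
  Job 1: p=8, d=13, C=8, tardiness=max(0,8-13)=0
  Job 2: p=2, d=14, C=10, tardiness=max(0,10-14)=0
  Job 3: p=8, d=16, C=18, tardiness=max(0,18-16)=2
  Job 4: p=8, d=23, C=26, tardiness=max(0,26-23)=3
  Job 5: p=10, d=28, C=36, tardiness=max(0,36-28)=8
Total tardiness = 13

13


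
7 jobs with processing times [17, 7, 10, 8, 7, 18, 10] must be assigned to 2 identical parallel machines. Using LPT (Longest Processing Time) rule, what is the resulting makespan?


Sort jobs in decreasing order (LPT): [18, 17, 10, 10, 8, 7, 7]
Assign each job to the least loaded machine:
  Machine 1: jobs [18, 10, 7, 7], load = 42
  Machine 2: jobs [17, 10, 8], load = 35
Makespan = max load = 42

42


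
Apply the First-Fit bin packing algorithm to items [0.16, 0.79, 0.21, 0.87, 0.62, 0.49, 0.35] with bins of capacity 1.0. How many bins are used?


Place items sequentially using First-Fit:
  Item 0.16 -> new Bin 1
  Item 0.79 -> Bin 1 (now 0.95)
  Item 0.21 -> new Bin 2
  Item 0.87 -> new Bin 3
  Item 0.62 -> Bin 2 (now 0.83)
  Item 0.49 -> new Bin 4
  Item 0.35 -> Bin 4 (now 0.84)
Total bins used = 4

4


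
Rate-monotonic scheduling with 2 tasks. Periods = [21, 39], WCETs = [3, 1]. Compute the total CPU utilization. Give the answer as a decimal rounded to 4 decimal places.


Compute individual utilizations (exact fractions):
  Task 1: C/T = 3/21 = 1/7 (approx. 0.1429)
  Task 2: C/T = 1/39 (approx. 0.0256)
Total utilization U = 1/7 + 1/39 = 46/273
Rounded to 4 decimal places: U = 0.1685
RM (Liu & Layland) bound for 2 tasks = 0.828427; compare with U = 46/273 (approx. 0.168498)
U <= bound, so schedulable by RM sufficient condition.

0.1685


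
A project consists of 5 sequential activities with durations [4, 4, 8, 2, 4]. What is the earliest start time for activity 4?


Activity 4 starts after activities 1 through 3 complete.
Predecessor durations: [4, 4, 8]
ES = 4 + 4 + 8 = 16

16


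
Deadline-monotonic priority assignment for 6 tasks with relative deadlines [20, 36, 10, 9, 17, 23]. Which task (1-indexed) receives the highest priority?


Sort tasks by relative deadline (ascending):
  Task 4: deadline = 9
  Task 3: deadline = 10
  Task 5: deadline = 17
  Task 1: deadline = 20
  Task 6: deadline = 23
  Task 2: deadline = 36
Priority order (highest first): [4, 3, 5, 1, 6, 2]
Highest priority task = 4

4


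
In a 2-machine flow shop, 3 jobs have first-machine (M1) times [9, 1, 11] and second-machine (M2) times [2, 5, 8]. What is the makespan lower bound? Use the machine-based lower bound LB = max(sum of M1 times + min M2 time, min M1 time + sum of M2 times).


LB1 = sum(M1 times) + min(M2 times) = 21 + 2 = 23
LB2 = min(M1 times) + sum(M2 times) = 1 + 15 = 16
Lower bound = max(LB1, LB2) = max(23, 16) = 23

23


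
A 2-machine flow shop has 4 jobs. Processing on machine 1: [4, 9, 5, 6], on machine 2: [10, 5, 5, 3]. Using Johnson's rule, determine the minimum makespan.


Apply Johnson's rule:
  Group 1 (a <= b): [(1, 4, 10), (3, 5, 5)]
  Group 2 (a > b): [(2, 9, 5), (4, 6, 3)]
Optimal job order: [1, 3, 2, 4]
Schedule:
  Job 1: M1 done at 4, M2 done at 14
  Job 3: M1 done at 9, M2 done at 19
  Job 2: M1 done at 18, M2 done at 24
  Job 4: M1 done at 24, M2 done at 27
Makespan = 27

27


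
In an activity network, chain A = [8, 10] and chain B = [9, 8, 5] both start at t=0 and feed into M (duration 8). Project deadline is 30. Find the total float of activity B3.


Forward pass: ES(B3) = sum of predecessors on chain B = 17
EF = ES + duration = 17 + 5 = 22
Backward pass: LF(M) = deadline = 30; LS(M) = 30 - 8 = 22
LF(B3) = LS(M) - sum(successors on chain B) = 22 - 0 = 22
LS = LF - duration = 22 - 5 = 17
Total float = LS - ES = 17 - 17 = 0

0


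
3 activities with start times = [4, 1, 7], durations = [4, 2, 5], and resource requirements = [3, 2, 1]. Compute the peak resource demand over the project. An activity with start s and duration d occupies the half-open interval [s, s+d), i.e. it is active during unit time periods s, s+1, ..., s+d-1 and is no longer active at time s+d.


Each activity i is active on [start_i, start_i + duration_i).
Compute total resource usage per time slot:
  t=0: active resources = [], total = 0
  t=1: active resources = [2], total = 2
  t=2: active resources = [2], total = 2
  t=3: active resources = [], total = 0
  t=4: active resources = [3], total = 3
  t=5: active resources = [3], total = 3
  t=6: active resources = [3], total = 3
  t=7: active resources = [3, 1], total = 4
  t=8: active resources = [1], total = 1
  t=9: active resources = [1], total = 1
  t=10: active resources = [1], total = 1
  t=11: active resources = [1], total = 1
Peak resource demand = 4

4


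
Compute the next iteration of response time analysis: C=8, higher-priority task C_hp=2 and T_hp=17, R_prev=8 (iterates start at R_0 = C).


R_next = C + ceil(R_prev / T_hp) * C_hp
ceil(8 / 17) = ceil(0.4706) = 1
Interference = 1 * 2 = 2
R_next = 8 + 2 = 10

10


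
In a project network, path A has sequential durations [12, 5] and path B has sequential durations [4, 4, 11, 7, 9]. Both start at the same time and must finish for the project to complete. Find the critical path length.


Path A total = 12 + 5 = 17
Path B total = 4 + 4 + 11 + 7 + 9 = 35
Critical path = longest path = max(17, 35) = 35

35


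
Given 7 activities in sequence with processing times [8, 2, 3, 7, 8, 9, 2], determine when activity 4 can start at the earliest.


Activity 4 starts after activities 1 through 3 complete.
Predecessor durations: [8, 2, 3]
ES = 8 + 2 + 3 = 13

13


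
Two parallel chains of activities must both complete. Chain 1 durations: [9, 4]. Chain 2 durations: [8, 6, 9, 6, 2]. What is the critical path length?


Path A total = 9 + 4 = 13
Path B total = 8 + 6 + 9 + 6 + 2 = 31
Critical path = longest path = max(13, 31) = 31

31


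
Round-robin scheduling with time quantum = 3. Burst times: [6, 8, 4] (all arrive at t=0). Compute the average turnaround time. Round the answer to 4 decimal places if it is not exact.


Time quantum = 3
Execution trace:
  J1 runs 3 units, time = 3
  J2 runs 3 units, time = 6
  J3 runs 3 units, time = 9
  J1 runs 3 units, time = 12
  J2 runs 3 units, time = 15
  J3 runs 1 units, time = 16
  J2 runs 2 units, time = 18
Finish times: [12, 18, 16]
Average turnaround = 46/3 = 15.3333

15.3333


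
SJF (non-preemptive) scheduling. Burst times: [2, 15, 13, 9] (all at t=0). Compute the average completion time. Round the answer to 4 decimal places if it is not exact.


SJF order (ascending): [2, 9, 13, 15]
Completion times:
  Job 1: burst=2, C=2
  Job 2: burst=9, C=11
  Job 3: burst=13, C=24
  Job 4: burst=15, C=39
Average completion = 76/4 = 19.0

19.0


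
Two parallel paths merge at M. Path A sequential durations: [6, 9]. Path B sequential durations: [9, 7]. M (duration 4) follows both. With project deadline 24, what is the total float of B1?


Forward pass: ES(B1) = sum of predecessors on chain B = 0
EF = ES + duration = 0 + 9 = 9
Backward pass: LF(M) = deadline = 24; LS(M) = 24 - 4 = 20
LF(B1) = LS(M) - sum(successors on chain B) = 20 - 7 = 13
LS = LF - duration = 13 - 9 = 4
Total float = LS - ES = 4 - 0 = 4

4


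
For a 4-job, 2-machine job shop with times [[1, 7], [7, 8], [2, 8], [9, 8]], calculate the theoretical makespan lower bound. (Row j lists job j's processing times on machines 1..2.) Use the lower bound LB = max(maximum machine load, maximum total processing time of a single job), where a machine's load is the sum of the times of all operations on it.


Machine loads:
  Machine 1: 1 + 7 + 2 + 9 = 19
  Machine 2: 7 + 8 + 8 + 8 = 31
Max machine load = 31
Job totals:
  Job 1: 8
  Job 2: 15
  Job 3: 10
  Job 4: 17
Max job total = 17
Lower bound = max(31, 17) = 31

31


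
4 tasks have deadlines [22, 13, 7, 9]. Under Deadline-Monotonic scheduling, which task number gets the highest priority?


Sort tasks by relative deadline (ascending):
  Task 3: deadline = 7
  Task 4: deadline = 9
  Task 2: deadline = 13
  Task 1: deadline = 22
Priority order (highest first): [3, 4, 2, 1]
Highest priority task = 3

3


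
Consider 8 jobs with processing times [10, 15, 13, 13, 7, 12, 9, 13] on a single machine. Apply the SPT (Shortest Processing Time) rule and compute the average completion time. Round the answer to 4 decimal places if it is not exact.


Sort jobs by processing time (SPT order): [7, 9, 10, 12, 13, 13, 13, 15]
Compute completion times sequentially:
  Job 1: processing = 7, completes at 7
  Job 2: processing = 9, completes at 16
  Job 3: processing = 10, completes at 26
  Job 4: processing = 12, completes at 38
  Job 5: processing = 13, completes at 51
  Job 6: processing = 13, completes at 64
  Job 7: processing = 13, completes at 77
  Job 8: processing = 15, completes at 92
Sum of completion times = 371
Average completion time = 371/8 = 46.375

46.375


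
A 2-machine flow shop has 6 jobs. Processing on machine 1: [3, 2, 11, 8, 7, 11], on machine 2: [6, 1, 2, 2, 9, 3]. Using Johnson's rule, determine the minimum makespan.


Apply Johnson's rule:
  Group 1 (a <= b): [(1, 3, 6), (5, 7, 9)]
  Group 2 (a > b): [(6, 11, 3), (3, 11, 2), (4, 8, 2), (2, 2, 1)]
Optimal job order: [1, 5, 6, 3, 4, 2]
Schedule:
  Job 1: M1 done at 3, M2 done at 9
  Job 5: M1 done at 10, M2 done at 19
  Job 6: M1 done at 21, M2 done at 24
  Job 3: M1 done at 32, M2 done at 34
  Job 4: M1 done at 40, M2 done at 42
  Job 2: M1 done at 42, M2 done at 43
Makespan = 43

43


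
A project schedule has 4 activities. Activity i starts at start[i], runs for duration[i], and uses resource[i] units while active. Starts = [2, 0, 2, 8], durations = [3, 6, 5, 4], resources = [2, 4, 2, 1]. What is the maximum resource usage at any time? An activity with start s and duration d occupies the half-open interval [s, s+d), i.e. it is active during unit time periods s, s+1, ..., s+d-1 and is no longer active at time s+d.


Each activity i is active on [start_i, start_i + duration_i).
Compute total resource usage per time slot:
  t=0: active resources = [4], total = 4
  t=1: active resources = [4], total = 4
  t=2: active resources = [2, 4, 2], total = 8
  t=3: active resources = [2, 4, 2], total = 8
  t=4: active resources = [2, 4, 2], total = 8
  t=5: active resources = [4, 2], total = 6
  t=6: active resources = [2], total = 2
  t=7: active resources = [], total = 0
  t=8: active resources = [1], total = 1
  t=9: active resources = [1], total = 1
  t=10: active resources = [1], total = 1
  t=11: active resources = [1], total = 1
Peak resource demand = 8

8


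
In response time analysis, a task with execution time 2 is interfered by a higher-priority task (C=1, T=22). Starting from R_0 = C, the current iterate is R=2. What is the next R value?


R_next = C + ceil(R_prev / T_hp) * C_hp
ceil(2 / 22) = ceil(0.0909) = 1
Interference = 1 * 1 = 1
R_next = 2 + 1 = 3

3


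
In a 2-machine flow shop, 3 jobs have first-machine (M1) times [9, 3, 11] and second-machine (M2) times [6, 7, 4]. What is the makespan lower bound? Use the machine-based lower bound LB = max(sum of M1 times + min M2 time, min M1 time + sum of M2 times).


LB1 = sum(M1 times) + min(M2 times) = 23 + 4 = 27
LB2 = min(M1 times) + sum(M2 times) = 3 + 17 = 20
Lower bound = max(LB1, LB2) = max(27, 20) = 27

27


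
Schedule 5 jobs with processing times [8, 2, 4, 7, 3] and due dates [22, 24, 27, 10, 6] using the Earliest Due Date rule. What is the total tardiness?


Sort by due date (EDD order): [(3, 6), (7, 10), (8, 22), (2, 24), (4, 27)]
Compute completion times and tardiness:
  Job 1: p=3, d=6, C=3, tardiness=max(0,3-6)=0
  Job 2: p=7, d=10, C=10, tardiness=max(0,10-10)=0
  Job 3: p=8, d=22, C=18, tardiness=max(0,18-22)=0
  Job 4: p=2, d=24, C=20, tardiness=max(0,20-24)=0
  Job 5: p=4, d=27, C=24, tardiness=max(0,24-27)=0
Total tardiness = 0

0


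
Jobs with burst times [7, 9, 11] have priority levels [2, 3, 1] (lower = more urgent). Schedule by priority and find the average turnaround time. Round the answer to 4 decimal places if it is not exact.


Sort by priority (ascending = highest first):
Order: [(1, 11), (2, 7), (3, 9)]
Completion times:
  Priority 1, burst=11, C=11
  Priority 2, burst=7, C=18
  Priority 3, burst=9, C=27
Average turnaround = 56/3 = 18.6667

18.6667


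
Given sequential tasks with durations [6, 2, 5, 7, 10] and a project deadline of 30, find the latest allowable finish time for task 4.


LF(activity 4) = deadline - sum of successor durations
Successors: activities 5 through 5 with durations [10]
Sum of successor durations = 10
LF = 30 - 10 = 20

20


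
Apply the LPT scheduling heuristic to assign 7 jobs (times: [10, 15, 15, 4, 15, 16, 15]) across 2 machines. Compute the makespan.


Sort jobs in decreasing order (LPT): [16, 15, 15, 15, 15, 10, 4]
Assign each job to the least loaded machine:
  Machine 1: jobs [16, 15, 10, 4], load = 45
  Machine 2: jobs [15, 15, 15], load = 45
Makespan = max load = 45

45


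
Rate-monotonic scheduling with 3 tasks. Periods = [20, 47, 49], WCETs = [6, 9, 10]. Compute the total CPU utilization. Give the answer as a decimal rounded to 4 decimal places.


Compute individual utilizations (exact fractions):
  Task 1: C/T = 6/20 = 3/10 (approx. 0.3)
  Task 2: C/T = 9/47 (approx. 0.1915)
  Task 3: C/T = 10/49 (approx. 0.2041)
Total utilization U = 3/10 + 9/47 + 10/49 = 16019/23030
Rounded to 4 decimal places: U = 0.6956
RM (Liu & Layland) bound for 3 tasks = 0.779763; compare with U = 16019/23030 (approx. 0.695571)
U <= bound, so schedulable by RM sufficient condition.

0.6956


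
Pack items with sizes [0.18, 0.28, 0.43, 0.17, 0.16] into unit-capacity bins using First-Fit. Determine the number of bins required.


Place items sequentially using First-Fit:
  Item 0.18 -> new Bin 1
  Item 0.28 -> Bin 1 (now 0.46)
  Item 0.43 -> Bin 1 (now 0.89)
  Item 0.17 -> new Bin 2
  Item 0.16 -> Bin 2 (now 0.33)
Total bins used = 2

2


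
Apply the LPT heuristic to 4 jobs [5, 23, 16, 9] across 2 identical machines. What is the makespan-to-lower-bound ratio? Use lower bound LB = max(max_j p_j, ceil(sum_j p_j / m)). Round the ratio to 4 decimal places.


LPT order: [23, 16, 9, 5]
Machine loads after assignment: [28, 25]
LPT makespan = 28
Lower bound = max(max_job, ceil(total/2)) = max(23, 27) = 27
Ratio = 28 / 27 = 1.037

1.037


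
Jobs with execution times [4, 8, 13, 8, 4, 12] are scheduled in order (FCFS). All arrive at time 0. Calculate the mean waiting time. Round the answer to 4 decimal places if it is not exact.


FCFS order (as given): [4, 8, 13, 8, 4, 12]
Waiting times:
  Job 1: wait = 0
  Job 2: wait = 4
  Job 3: wait = 12
  Job 4: wait = 25
  Job 5: wait = 33
  Job 6: wait = 37
Sum of waiting times = 111
Average waiting time = 111/6 = 18.5

18.5


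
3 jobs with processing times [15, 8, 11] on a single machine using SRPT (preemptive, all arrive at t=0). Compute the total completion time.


Since all jobs arrive at t=0, SRPT equals SPT ordering.
SPT order: [8, 11, 15]
Completion times:
  Job 1: p=8, C=8
  Job 2: p=11, C=19
  Job 3: p=15, C=34
Total completion time = 8 + 19 + 34 = 61

61


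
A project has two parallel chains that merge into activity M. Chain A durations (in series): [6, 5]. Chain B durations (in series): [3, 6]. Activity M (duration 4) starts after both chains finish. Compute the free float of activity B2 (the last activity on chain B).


ES(B2) = sum of predecessors on chain B = 3
EF(B2) = ES + duration = 3 + 6 = 9
Successor of B2 is M. ES(M) = max(sum(A), sum(B)) = max(11, 9) = 11
Free float = ES(successor) - EF(current) = 11 - 9 = 2

2


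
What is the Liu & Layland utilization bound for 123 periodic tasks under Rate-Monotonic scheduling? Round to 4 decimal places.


Compute 2^(1/123) = 1.0056512513
Subtract 1: 1.0056512513 - 1 = 0.0056512513
Multiply by n: 123 * 0.0056512513 = 0.6951039099
Round to 4 dp: 0.6951

0.6951


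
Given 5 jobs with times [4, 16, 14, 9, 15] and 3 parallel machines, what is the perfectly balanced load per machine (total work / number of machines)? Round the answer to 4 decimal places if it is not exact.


Total processing time = 4 + 16 + 14 + 9 + 15 = 58
Number of machines = 3
Ideal balanced load = 58 / 3 = 19.3333

19.3333


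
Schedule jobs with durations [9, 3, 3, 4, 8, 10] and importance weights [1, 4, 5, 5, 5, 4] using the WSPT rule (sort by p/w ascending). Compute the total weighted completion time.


Compute p/w ratios and sort ascending (WSPT): [(3, 5), (3, 4), (4, 5), (8, 5), (10, 4), (9, 1)]
Compute weighted completion times:
  Job (p=3,w=5): C=3, w*C=5*3=15
  Job (p=3,w=4): C=6, w*C=4*6=24
  Job (p=4,w=5): C=10, w*C=5*10=50
  Job (p=8,w=5): C=18, w*C=5*18=90
  Job (p=10,w=4): C=28, w*C=4*28=112
  Job (p=9,w=1): C=37, w*C=1*37=37
Total weighted completion time = 328

328


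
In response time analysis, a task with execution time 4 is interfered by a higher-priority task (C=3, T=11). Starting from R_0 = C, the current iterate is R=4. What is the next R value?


R_next = C + ceil(R_prev / T_hp) * C_hp
ceil(4 / 11) = ceil(0.3636) = 1
Interference = 1 * 3 = 3
R_next = 4 + 3 = 7

7


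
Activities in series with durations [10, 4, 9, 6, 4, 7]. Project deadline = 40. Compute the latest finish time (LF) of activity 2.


LF(activity 2) = deadline - sum of successor durations
Successors: activities 3 through 6 with durations [9, 6, 4, 7]
Sum of successor durations = 26
LF = 40 - 26 = 14

14


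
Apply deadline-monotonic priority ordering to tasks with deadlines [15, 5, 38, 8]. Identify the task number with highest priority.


Sort tasks by relative deadline (ascending):
  Task 2: deadline = 5
  Task 4: deadline = 8
  Task 1: deadline = 15
  Task 3: deadline = 38
Priority order (highest first): [2, 4, 1, 3]
Highest priority task = 2

2


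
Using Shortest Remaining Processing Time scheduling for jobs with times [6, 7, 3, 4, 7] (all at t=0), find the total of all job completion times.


Since all jobs arrive at t=0, SRPT equals SPT ordering.
SPT order: [3, 4, 6, 7, 7]
Completion times:
  Job 1: p=3, C=3
  Job 2: p=4, C=7
  Job 3: p=6, C=13
  Job 4: p=7, C=20
  Job 5: p=7, C=27
Total completion time = 3 + 7 + 13 + 20 + 27 = 70

70


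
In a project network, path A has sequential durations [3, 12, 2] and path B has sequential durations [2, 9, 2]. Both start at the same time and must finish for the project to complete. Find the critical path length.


Path A total = 3 + 12 + 2 = 17
Path B total = 2 + 9 + 2 = 13
Critical path = longest path = max(17, 13) = 17

17


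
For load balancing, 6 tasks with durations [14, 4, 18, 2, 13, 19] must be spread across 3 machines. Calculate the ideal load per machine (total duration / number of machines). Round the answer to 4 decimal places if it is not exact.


Total processing time = 14 + 4 + 18 + 2 + 13 + 19 = 70
Number of machines = 3
Ideal balanced load = 70 / 3 = 23.3333

23.3333


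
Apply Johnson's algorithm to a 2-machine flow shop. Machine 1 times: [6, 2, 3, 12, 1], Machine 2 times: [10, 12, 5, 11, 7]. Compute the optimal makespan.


Apply Johnson's rule:
  Group 1 (a <= b): [(5, 1, 7), (2, 2, 12), (3, 3, 5), (1, 6, 10)]
  Group 2 (a > b): [(4, 12, 11)]
Optimal job order: [5, 2, 3, 1, 4]
Schedule:
  Job 5: M1 done at 1, M2 done at 8
  Job 2: M1 done at 3, M2 done at 20
  Job 3: M1 done at 6, M2 done at 25
  Job 1: M1 done at 12, M2 done at 35
  Job 4: M1 done at 24, M2 done at 46
Makespan = 46

46


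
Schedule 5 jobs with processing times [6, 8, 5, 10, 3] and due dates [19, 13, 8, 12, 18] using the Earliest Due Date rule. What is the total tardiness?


Sort by due date (EDD order): [(5, 8), (10, 12), (8, 13), (3, 18), (6, 19)]
Compute completion times and tardiness:
  Job 1: p=5, d=8, C=5, tardiness=max(0,5-8)=0
  Job 2: p=10, d=12, C=15, tardiness=max(0,15-12)=3
  Job 3: p=8, d=13, C=23, tardiness=max(0,23-13)=10
  Job 4: p=3, d=18, C=26, tardiness=max(0,26-18)=8
  Job 5: p=6, d=19, C=32, tardiness=max(0,32-19)=13
Total tardiness = 34

34


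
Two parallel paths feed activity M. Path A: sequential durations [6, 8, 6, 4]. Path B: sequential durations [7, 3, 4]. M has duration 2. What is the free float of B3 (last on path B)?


ES(B3) = sum of predecessors on chain B = 10
EF(B3) = ES + duration = 10 + 4 = 14
Successor of B3 is M. ES(M) = max(sum(A), sum(B)) = max(24, 14) = 24
Free float = ES(successor) - EF(current) = 24 - 14 = 10

10


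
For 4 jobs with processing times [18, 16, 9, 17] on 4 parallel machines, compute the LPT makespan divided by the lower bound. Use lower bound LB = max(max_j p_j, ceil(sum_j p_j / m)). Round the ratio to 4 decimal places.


LPT order: [18, 17, 16, 9]
Machine loads after assignment: [18, 17, 16, 9]
LPT makespan = 18
Lower bound = max(max_job, ceil(total/4)) = max(18, 15) = 18
Ratio = 18 / 18 = 1.0

1.0


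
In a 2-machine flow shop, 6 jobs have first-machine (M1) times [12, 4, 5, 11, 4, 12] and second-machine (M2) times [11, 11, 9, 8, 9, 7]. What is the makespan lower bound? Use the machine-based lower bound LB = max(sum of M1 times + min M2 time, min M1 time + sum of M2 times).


LB1 = sum(M1 times) + min(M2 times) = 48 + 7 = 55
LB2 = min(M1 times) + sum(M2 times) = 4 + 55 = 59
Lower bound = max(LB1, LB2) = max(55, 59) = 59

59


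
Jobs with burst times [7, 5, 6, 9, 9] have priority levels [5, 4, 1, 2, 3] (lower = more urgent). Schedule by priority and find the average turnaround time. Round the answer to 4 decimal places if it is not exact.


Sort by priority (ascending = highest first):
Order: [(1, 6), (2, 9), (3, 9), (4, 5), (5, 7)]
Completion times:
  Priority 1, burst=6, C=6
  Priority 2, burst=9, C=15
  Priority 3, burst=9, C=24
  Priority 4, burst=5, C=29
  Priority 5, burst=7, C=36
Average turnaround = 110/5 = 22.0

22.0


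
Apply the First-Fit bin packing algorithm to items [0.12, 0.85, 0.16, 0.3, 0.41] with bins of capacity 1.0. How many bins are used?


Place items sequentially using First-Fit:
  Item 0.12 -> new Bin 1
  Item 0.85 -> Bin 1 (now 0.97)
  Item 0.16 -> new Bin 2
  Item 0.3 -> Bin 2 (now 0.46)
  Item 0.41 -> Bin 2 (now 0.87)
Total bins used = 2

2


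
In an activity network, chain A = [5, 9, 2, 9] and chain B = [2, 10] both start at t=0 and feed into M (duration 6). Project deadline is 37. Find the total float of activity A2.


Forward pass: ES(A2) = sum of predecessors on chain A = 5
EF = ES + duration = 5 + 9 = 14
Backward pass: LF(M) = deadline = 37; LS(M) = 37 - 6 = 31
LF(A2) = LS(M) - sum(successors on chain A) = 31 - 11 = 20
LS = LF - duration = 20 - 9 = 11
Total float = LS - ES = 11 - 5 = 6

6


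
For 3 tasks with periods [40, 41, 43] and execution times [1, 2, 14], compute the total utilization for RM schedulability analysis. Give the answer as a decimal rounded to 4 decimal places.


Compute individual utilizations (exact fractions):
  Task 1: C/T = 1/40 (approx. 0.025)
  Task 2: C/T = 2/41 (approx. 0.0488)
  Task 3: C/T = 14/43 (approx. 0.3256)
Total utilization U = 1/40 + 2/41 + 14/43 = 28163/70520
Rounded to 4 decimal places: U = 0.3994
RM (Liu & Layland) bound for 3 tasks = 0.779763; compare with U = 28163/70520 (approx. 0.399362)
U <= bound, so schedulable by RM sufficient condition.

0.3994


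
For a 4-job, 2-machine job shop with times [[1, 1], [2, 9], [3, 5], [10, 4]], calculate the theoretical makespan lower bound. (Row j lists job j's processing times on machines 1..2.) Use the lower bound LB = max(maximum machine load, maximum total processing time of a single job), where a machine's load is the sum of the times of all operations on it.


Machine loads:
  Machine 1: 1 + 2 + 3 + 10 = 16
  Machine 2: 1 + 9 + 5 + 4 = 19
Max machine load = 19
Job totals:
  Job 1: 2
  Job 2: 11
  Job 3: 8
  Job 4: 14
Max job total = 14
Lower bound = max(19, 14) = 19

19


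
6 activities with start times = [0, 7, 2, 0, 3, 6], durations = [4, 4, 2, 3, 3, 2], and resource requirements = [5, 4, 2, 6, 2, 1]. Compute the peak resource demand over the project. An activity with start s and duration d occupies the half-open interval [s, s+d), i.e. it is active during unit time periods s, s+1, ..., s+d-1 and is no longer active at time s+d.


Each activity i is active on [start_i, start_i + duration_i).
Compute total resource usage per time slot:
  t=0: active resources = [5, 6], total = 11
  t=1: active resources = [5, 6], total = 11
  t=2: active resources = [5, 2, 6], total = 13
  t=3: active resources = [5, 2, 2], total = 9
  t=4: active resources = [2], total = 2
  t=5: active resources = [2], total = 2
  t=6: active resources = [1], total = 1
  t=7: active resources = [4, 1], total = 5
  t=8: active resources = [4], total = 4
  t=9: active resources = [4], total = 4
  t=10: active resources = [4], total = 4
Peak resource demand = 13

13


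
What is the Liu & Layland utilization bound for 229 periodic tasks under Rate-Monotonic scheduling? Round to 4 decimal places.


Compute 2^(1/229) = 1.0030314291
Subtract 1: 1.0030314291 - 1 = 0.0030314291
Multiply by n: 229 * 0.0030314291 = 0.6941972639
Round to 4 dp: 0.6942

0.6942


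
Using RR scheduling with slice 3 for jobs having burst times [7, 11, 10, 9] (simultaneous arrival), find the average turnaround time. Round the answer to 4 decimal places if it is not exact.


Time quantum = 3
Execution trace:
  J1 runs 3 units, time = 3
  J2 runs 3 units, time = 6
  J3 runs 3 units, time = 9
  J4 runs 3 units, time = 12
  J1 runs 3 units, time = 15
  J2 runs 3 units, time = 18
  J3 runs 3 units, time = 21
  J4 runs 3 units, time = 24
  J1 runs 1 units, time = 25
  J2 runs 3 units, time = 28
  J3 runs 3 units, time = 31
  J4 runs 3 units, time = 34
  J2 runs 2 units, time = 36
  J3 runs 1 units, time = 37
Finish times: [25, 36, 37, 34]
Average turnaround = 132/4 = 33.0

33.0


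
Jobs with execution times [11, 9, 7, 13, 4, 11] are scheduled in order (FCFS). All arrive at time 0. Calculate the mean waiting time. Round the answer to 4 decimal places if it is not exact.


FCFS order (as given): [11, 9, 7, 13, 4, 11]
Waiting times:
  Job 1: wait = 0
  Job 2: wait = 11
  Job 3: wait = 20
  Job 4: wait = 27
  Job 5: wait = 40
  Job 6: wait = 44
Sum of waiting times = 142
Average waiting time = 142/6 = 23.6667

23.6667


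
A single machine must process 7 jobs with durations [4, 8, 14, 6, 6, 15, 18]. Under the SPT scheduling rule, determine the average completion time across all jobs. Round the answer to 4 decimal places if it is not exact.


Sort jobs by processing time (SPT order): [4, 6, 6, 8, 14, 15, 18]
Compute completion times sequentially:
  Job 1: processing = 4, completes at 4
  Job 2: processing = 6, completes at 10
  Job 3: processing = 6, completes at 16
  Job 4: processing = 8, completes at 24
  Job 5: processing = 14, completes at 38
  Job 6: processing = 15, completes at 53
  Job 7: processing = 18, completes at 71
Sum of completion times = 216
Average completion time = 216/7 = 30.8571

30.8571


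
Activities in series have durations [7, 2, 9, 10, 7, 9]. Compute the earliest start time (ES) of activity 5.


Activity 5 starts after activities 1 through 4 complete.
Predecessor durations: [7, 2, 9, 10]
ES = 7 + 2 + 9 + 10 = 28

28


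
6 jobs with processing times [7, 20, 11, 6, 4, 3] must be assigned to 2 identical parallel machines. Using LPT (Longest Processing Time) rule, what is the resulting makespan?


Sort jobs in decreasing order (LPT): [20, 11, 7, 6, 4, 3]
Assign each job to the least loaded machine:
  Machine 1: jobs [20, 4, 3], load = 27
  Machine 2: jobs [11, 7, 6], load = 24
Makespan = max load = 27

27


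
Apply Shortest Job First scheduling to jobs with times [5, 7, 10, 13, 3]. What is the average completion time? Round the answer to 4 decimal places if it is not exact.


SJF order (ascending): [3, 5, 7, 10, 13]
Completion times:
  Job 1: burst=3, C=3
  Job 2: burst=5, C=8
  Job 3: burst=7, C=15
  Job 4: burst=10, C=25
  Job 5: burst=13, C=38
Average completion = 89/5 = 17.8

17.8


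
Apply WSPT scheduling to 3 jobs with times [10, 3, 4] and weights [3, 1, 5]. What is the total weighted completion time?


Compute p/w ratios and sort ascending (WSPT): [(4, 5), (3, 1), (10, 3)]
Compute weighted completion times:
  Job (p=4,w=5): C=4, w*C=5*4=20
  Job (p=3,w=1): C=7, w*C=1*7=7
  Job (p=10,w=3): C=17, w*C=3*17=51
Total weighted completion time = 78

78
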